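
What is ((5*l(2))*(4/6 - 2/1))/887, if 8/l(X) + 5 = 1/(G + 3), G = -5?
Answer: 320/29271 ≈ 0.010932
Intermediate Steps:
l(X) = -16/11 (l(X) = 8/(-5 + 1/(-5 + 3)) = 8/(-5 + 1/(-2)) = 8/(-5 - 1/2) = 8/(-11/2) = 8*(-2/11) = -16/11)
((5*l(2))*(4/6 - 2/1))/887 = ((5*(-16/11))*(4/6 - 2/1))/887 = -80*(4*(1/6) - 2*1)/11*(1/887) = -80*(2/3 - 2)/11*(1/887) = -80/11*(-4/3)*(1/887) = (320/33)*(1/887) = 320/29271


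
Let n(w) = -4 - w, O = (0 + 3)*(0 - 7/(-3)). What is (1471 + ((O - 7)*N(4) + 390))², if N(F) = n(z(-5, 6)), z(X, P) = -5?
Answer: 3463321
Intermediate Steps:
O = 7 (O = 3*(0 - 7*(-⅓)) = 3*(0 + 7/3) = 3*(7/3) = 7)
N(F) = 1 (N(F) = -4 - 1*(-5) = -4 + 5 = 1)
(1471 + ((O - 7)*N(4) + 390))² = (1471 + ((7 - 7)*1 + 390))² = (1471 + (0*1 + 390))² = (1471 + (0 + 390))² = (1471 + 390)² = 1861² = 3463321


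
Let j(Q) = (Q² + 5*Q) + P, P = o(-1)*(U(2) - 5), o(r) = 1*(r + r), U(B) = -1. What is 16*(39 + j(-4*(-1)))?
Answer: 1392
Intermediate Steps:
o(r) = 2*r (o(r) = 1*(2*r) = 2*r)
P = 12 (P = (2*(-1))*(-1 - 5) = -2*(-6) = 12)
j(Q) = 12 + Q² + 5*Q (j(Q) = (Q² + 5*Q) + 12 = 12 + Q² + 5*Q)
16*(39 + j(-4*(-1))) = 16*(39 + (12 + (-4*(-1))² + 5*(-4*(-1)))) = 16*(39 + (12 + 4² + 5*4)) = 16*(39 + (12 + 16 + 20)) = 16*(39 + 48) = 16*87 = 1392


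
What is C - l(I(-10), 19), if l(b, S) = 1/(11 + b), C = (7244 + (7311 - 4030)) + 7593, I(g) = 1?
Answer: 217415/12 ≈ 18118.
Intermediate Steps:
C = 18118 (C = (7244 + 3281) + 7593 = 10525 + 7593 = 18118)
C - l(I(-10), 19) = 18118 - 1/(11 + 1) = 18118 - 1/12 = 217415/12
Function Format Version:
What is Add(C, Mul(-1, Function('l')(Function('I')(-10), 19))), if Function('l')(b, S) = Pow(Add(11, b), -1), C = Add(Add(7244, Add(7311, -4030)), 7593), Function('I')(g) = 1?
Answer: Rational(217415, 12) ≈ 18118.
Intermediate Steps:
C = 18118 (C = Add(Add(7244, 3281), 7593) = Add(10525, 7593) = 18118)
Add(C, Mul(-1, Function('l')(Function('I')(-10), 19))) = Add(18118, Mul(-1, Pow(Add(11, 1), -1))) = Add(18118, Mul(-1, Pow(12, -1))) = Add(18118, Mul(-1, Rational(1, 12))) = Add(18118, Rational(-1, 12)) = Rational(217415, 12)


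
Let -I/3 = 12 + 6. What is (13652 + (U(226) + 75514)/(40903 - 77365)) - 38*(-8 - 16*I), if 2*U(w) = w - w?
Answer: -344166113/18231 ≈ -18878.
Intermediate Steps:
I = -54 (I = -3*(12 + 6) = -3*18 = -54)
U(w) = 0 (U(w) = (w - w)/2 = (½)*0 = 0)
(13652 + (U(226) + 75514)/(40903 - 77365)) - 38*(-8 - 16*I) = (13652 + (0 + 75514)/(40903 - 77365)) - 38*(-8 - 16*(-54)) = (13652 + 75514/(-36462)) - 38*(-8 + 864) = (13652 + 75514*(-1/36462)) - 38*856 = (13652 - 37757/18231) - 32528 = 248851855/18231 - 32528 = -344166113/18231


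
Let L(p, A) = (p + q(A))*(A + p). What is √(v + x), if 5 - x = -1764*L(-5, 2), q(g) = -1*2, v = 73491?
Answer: 2*√27635 ≈ 332.48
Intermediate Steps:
q(g) = -2
L(p, A) = (-2 + p)*(A + p) (L(p, A) = (p - 2)*(A + p) = (-2 + p)*(A + p))
x = 37049 (x = 5 - (-1764)*((-5)² - 2*2 - 2*(-5) + 2*(-5)) = 5 - (-1764)*(25 - 4 + 10 - 10) = 5 - (-1764)*21 = 5 - 1*(-37044) = 5 + 37044 = 37049)
√(v + x) = √(73491 + 37049) = √110540 = 2*√27635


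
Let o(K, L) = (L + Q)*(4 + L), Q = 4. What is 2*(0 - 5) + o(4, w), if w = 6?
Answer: 90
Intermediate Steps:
o(K, L) = (4 + L)² (o(K, L) = (L + 4)*(4 + L) = (4 + L)*(4 + L) = (4 + L)²)
2*(0 - 5) + o(4, w) = 2*(0 - 5) + (16 + 6² + 8*6) = 2*(-5) + (16 + 36 + 48) = -10 + 100 = 90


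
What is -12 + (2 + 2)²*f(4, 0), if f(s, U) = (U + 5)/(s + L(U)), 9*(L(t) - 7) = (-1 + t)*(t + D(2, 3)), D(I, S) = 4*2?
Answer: -372/91 ≈ -4.0879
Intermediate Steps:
D(I, S) = 8
L(t) = 7 + (-1 + t)*(8 + t)/9 (L(t) = 7 + ((-1 + t)*(t + 8))/9 = 7 + ((-1 + t)*(8 + t))/9 = 7 + (-1 + t)*(8 + t)/9)
f(s, U) = (5 + U)/(55/9 + s + U²/9 + 7*U/9) (f(s, U) = (U + 5)/(s + (55/9 + U²/9 + 7*U/9)) = (5 + U)/(55/9 + s + U²/9 + 7*U/9))
-12 + (2 + 2)²*f(4, 0) = -12 + (2 + 2)²*(9*(5 + 0)/(55 + 0² + 7*0 + 9*4)) = -12 + 4²*(9*5/(55 + 0 + 0 + 36)) = -12 + 16*(9*5/91) = -12 + 16*(9*(1/91)*5) = -12 + 16*(45/91) = -12 + 720/91 = -372/91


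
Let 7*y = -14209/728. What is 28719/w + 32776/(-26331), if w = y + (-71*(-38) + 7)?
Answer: 87237286832/9297186459 ≈ 9.3832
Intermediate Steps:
y = -1093/392 (y = (-14209/728)/7 = (-14209*1/728)/7 = (⅐)*(-1093/56) = -1093/392 ≈ -2.7883)
w = 1059267/392 (w = -1093/392 + (-71*(-38) + 7) = -1093/392 + (2698 + 7) = -1093/392 + 2705 = 1059267/392 ≈ 2702.2)
28719/w + 32776/(-26331) = 28719/(1059267/392) + 32776/(-26331) = 28719*(392/1059267) + 32776*(-1/26331) = 3752616/353089 - 32776/26331 = 87237286832/9297186459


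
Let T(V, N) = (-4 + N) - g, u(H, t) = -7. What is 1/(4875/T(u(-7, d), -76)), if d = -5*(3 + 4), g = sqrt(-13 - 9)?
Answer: -16/975 - I*sqrt(22)/4875 ≈ -0.01641 - 0.00096214*I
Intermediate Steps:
g = I*sqrt(22) (g = sqrt(-22) = I*sqrt(22) ≈ 4.6904*I)
d = -35 (d = -5*7 = -35)
T(V, N) = -4 + N - I*sqrt(22) (T(V, N) = (-4 + N) - I*sqrt(22) = -4 + N - I*sqrt(22))
1/(4875/T(u(-7, d), -76)) = 1/(4875/(-4 - 76 - I*sqrt(22))) = 1/(4875/(-80 - I*sqrt(22))) = -16/975 - I*sqrt(22)/4875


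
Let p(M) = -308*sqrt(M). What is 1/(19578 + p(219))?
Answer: 3263/60420478 + 77*sqrt(219)/90630717 ≈ 6.6578e-5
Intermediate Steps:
1/(19578 + p(219)) = 1/(19578 - 308*sqrt(219))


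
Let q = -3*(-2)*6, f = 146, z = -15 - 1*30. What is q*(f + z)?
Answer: 3636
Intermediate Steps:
z = -45 (z = -15 - 30 = -45)
q = 36 (q = 6*6 = 36)
q*(f + z) = 36*(146 - 45) = 36*101 = 3636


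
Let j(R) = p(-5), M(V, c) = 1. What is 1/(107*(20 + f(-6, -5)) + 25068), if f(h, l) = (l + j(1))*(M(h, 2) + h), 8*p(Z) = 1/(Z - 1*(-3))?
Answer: 16/478663 ≈ 3.3426e-5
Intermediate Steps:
p(Z) = 1/(8*(3 + Z)) (p(Z) = 1/(8*(Z - 1*(-3))) = 1/(8*(Z + 3)) = 1/(8*(3 + Z)))
j(R) = -1/16 (j(R) = 1/(8*(3 - 5)) = (1/8)/(-2) = (1/8)*(-1/2) = -1/16)
f(h, l) = (1 + h)*(-1/16 + l) (f(h, l) = (l - 1/16)*(1 + h) = (-1/16 + l)*(1 + h) = (1 + h)*(-1/16 + l))
1/(107*(20 + f(-6, -5)) + 25068) = 1/(107*(20 + (-1/16 - 5 - 1/16*(-6) - 6*(-5))) + 25068) = 1/(107*(20 + (-1/16 - 5 + 3/8 + 30)) + 25068) = 1/(107*(20 + 405/16) + 25068) = 1/(107*(725/16) + 25068) = 1/(77575/16 + 25068) = 1/(478663/16) = 16/478663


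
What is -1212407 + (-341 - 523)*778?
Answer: -1884599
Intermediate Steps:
-1212407 + (-341 - 523)*778 = -1212407 - 864*778 = -1212407 - 672192 = -1884599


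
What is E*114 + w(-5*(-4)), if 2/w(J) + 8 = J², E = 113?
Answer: 2524873/196 ≈ 12882.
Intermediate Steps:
w(J) = 2/(-8 + J²)
E*114 + w(-5*(-4)) = 113*114 + 2/(-8 + (-5*(-4))²) = 12882 + 2/(-8 + 20²) = 12882 + 2/(-8 + 400) = 12882 + 2/392 = 12882 + 2*(1/392) = 12882 + 1/196 = 2524873/196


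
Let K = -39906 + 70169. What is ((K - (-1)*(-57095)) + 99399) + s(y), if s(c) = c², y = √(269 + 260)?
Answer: 73096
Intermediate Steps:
K = 30263
y = 23 (y = √529 = 23)
((K - (-1)*(-57095)) + 99399) + s(y) = ((30263 - (-1)*(-57095)) + 99399) + 23² = ((30263 - 1*57095) + 99399) + 529 = ((30263 - 57095) + 99399) + 529 = (-26832 + 99399) + 529 = 72567 + 529 = 73096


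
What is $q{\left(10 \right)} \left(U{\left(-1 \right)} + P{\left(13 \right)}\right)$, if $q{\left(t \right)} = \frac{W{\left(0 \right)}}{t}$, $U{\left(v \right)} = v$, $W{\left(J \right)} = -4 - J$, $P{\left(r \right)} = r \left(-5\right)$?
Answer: $\frac{132}{5} \approx 26.4$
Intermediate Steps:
$P{\left(r \right)} = - 5 r$
$q{\left(t \right)} = - \frac{4}{t}$ ($q{\left(t \right)} = \frac{-4 - 0}{t} = \frac{-4 + 0}{t} = - \frac{4}{t}$)
$q{\left(10 \right)} \left(U{\left(-1 \right)} + P{\left(13 \right)}\right) = - \frac{4}{10} \left(-1 - 65\right) = \left(-4\right) \frac{1}{10} \left(-1 - 65\right) = \left(- \frac{2}{5}\right) \left(-66\right) = \frac{132}{5}$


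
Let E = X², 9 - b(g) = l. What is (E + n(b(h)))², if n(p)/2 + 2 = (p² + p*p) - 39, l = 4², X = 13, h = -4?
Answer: 80089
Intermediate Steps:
l = 16
b(g) = -7 (b(g) = 9 - 1*16 = 9 - 16 = -7)
E = 169 (E = 13² = 169)
n(p) = -82 + 4*p² (n(p) = -4 + 2*((p² + p*p) - 39) = -4 + 2*((p² + p²) - 39) = -4 + 2*(2*p² - 39) = -4 + 2*(-39 + 2*p²) = -4 + (-78 + 4*p²) = -82 + 4*p²)
(E + n(b(h)))² = (169 + (-82 + 4*(-7)²))² = (169 + (-82 + 4*49))² = (169 + (-82 + 196))² = (169 + 114)² = 283² = 80089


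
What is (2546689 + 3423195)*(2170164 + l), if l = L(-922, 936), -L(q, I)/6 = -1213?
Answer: 12999076156728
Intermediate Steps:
L(q, I) = 7278 (L(q, I) = -6*(-1213) = 7278)
l = 7278
(2546689 + 3423195)*(2170164 + l) = (2546689 + 3423195)*(2170164 + 7278) = 5969884*2177442 = 12999076156728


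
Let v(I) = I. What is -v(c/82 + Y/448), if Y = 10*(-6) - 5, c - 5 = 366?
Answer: -80439/18368 ≈ -4.3793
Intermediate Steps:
c = 371 (c = 5 + 366 = 371)
Y = -65 (Y = -60 - 5 = -65)
-v(c/82 + Y/448) = -(371/82 - 65/448) = -1*80439/18368 = -80439/18368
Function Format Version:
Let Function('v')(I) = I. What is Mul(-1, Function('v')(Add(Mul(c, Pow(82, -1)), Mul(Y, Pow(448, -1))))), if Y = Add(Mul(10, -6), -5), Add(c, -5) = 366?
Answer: Rational(-80439, 18368) ≈ -4.3793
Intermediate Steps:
c = 371 (c = Add(5, 366) = 371)
Y = -65 (Y = Add(-60, -5) = -65)
Mul(-1, Function('v')(Add(Mul(c, Pow(82, -1)), Mul(Y, Pow(448, -1))))) = Mul(-1, Add(Mul(371, Pow(82, -1)), Mul(-65, Pow(448, -1)))) = Mul(-1, Add(Mul(371, Rational(1, 82)), Mul(-65, Rational(1, 448)))) = Mul(-1, Add(Rational(371, 82), Rational(-65, 448))) = Mul(-1, Rational(80439, 18368)) = Rational(-80439, 18368)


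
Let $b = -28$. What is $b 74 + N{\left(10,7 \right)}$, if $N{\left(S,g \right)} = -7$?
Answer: $-2079$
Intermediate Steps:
$b 74 + N{\left(10,7 \right)} = \left(-28\right) 74 - 7 = -2072 - 7 = -2079$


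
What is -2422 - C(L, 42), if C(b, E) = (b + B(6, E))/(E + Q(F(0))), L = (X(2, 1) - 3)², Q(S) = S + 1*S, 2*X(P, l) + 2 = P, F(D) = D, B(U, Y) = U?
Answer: -33913/14 ≈ -2422.4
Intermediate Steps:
X(P, l) = -1 + P/2
Q(S) = 2*S (Q(S) = S + S = 2*S)
L = 9 (L = ((-1 + (½)*2) - 3)² = ((-1 + 1) - 3)² = (0 - 3)² = (-3)² = 9)
C(b, E) = (6 + b)/E (C(b, E) = (b + 6)/(E + 2*0) = (6 + b)/(E + 0) = (6 + b)/E)
-2422 - C(L, 42) = -2422 - (6 + 9)/42 = -2422 - 15/42 = -2422 - 1*5/14 = -2422 - 5/14 = -33913/14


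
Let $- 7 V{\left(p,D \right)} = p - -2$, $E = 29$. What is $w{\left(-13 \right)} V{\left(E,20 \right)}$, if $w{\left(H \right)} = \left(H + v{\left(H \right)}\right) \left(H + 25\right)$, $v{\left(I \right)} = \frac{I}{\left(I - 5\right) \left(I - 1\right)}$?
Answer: $\frac{101959}{147} \approx 693.6$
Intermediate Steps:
$V{\left(p,D \right)} = - \frac{2}{7} - \frac{p}{7}$ ($V{\left(p,D \right)} = - \frac{p - -2}{7} = - \frac{p + 2}{7} = - \frac{2 + p}{7} = - \frac{2}{7} - \frac{p}{7}$)
$v{\left(I \right)} = \frac{I}{\left(-1 + I\right) \left(-5 + I\right)}$ ($v{\left(I \right)} = \frac{I}{\left(I - 5\right) \left(-1 + I\right)} = \frac{I}{\left(-5 + I\right) \left(-1 + I\right)} = \frac{I}{\left(-1 + I\right) \left(-5 + I\right)}$)
$w{\left(H \right)} = \left(25 + H\right) \left(H + \frac{H}{5 + H^{2} - 6 H}\right)$ ($w{\left(H \right)} = \left(H + \frac{H}{5 + H^{2} - 6 H}\right) \left(H + 25\right) = \left(H + \frac{H}{5 + H^{2} - 6 H}\right) \left(25 + H\right) = \left(25 + H\right) \left(H + \frac{H}{5 + H^{2} - 6 H}\right)$)
$w{\left(-13 \right)} V{\left(E,20 \right)} = - \frac{13 \left(150 + \left(-13\right)^{3} - -1872 + 19 \left(-13\right)^{2}\right)}{5 + \left(-13\right)^{2} - -78} \left(- \frac{2}{7} - \frac{29}{7}\right) = - \frac{13 \left(150 - 2197 + 1872 + 19 \cdot 169\right)}{5 + 169 + 78} \left(- \frac{2}{7} - \frac{29}{7}\right) = - \frac{13 \left(150 - 2197 + 1872 + 3211\right)}{252} \left(- \frac{31}{7}\right) = \left(-13\right) \frac{1}{252} \cdot 3036 \left(- \frac{31}{7}\right) = \left(- \frac{3289}{21}\right) \left(- \frac{31}{7}\right) = \frac{101959}{147}$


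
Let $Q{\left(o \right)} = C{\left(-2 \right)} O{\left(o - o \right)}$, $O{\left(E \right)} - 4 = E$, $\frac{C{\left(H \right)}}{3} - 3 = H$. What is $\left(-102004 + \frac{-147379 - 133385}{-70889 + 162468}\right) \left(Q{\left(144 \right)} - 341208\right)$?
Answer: $\frac{3187352406475680}{91579} \approx 3.4804 \cdot 10^{10}$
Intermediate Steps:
$C{\left(H \right)} = 9 + 3 H$
$O{\left(E \right)} = 4 + E$
$Q{\left(o \right)} = 12$ ($Q{\left(o \right)} = \left(9 + 3 \left(-2\right)\right) \left(4 + \left(o - o\right)\right) = \left(9 - 6\right) \left(4 + 0\right) = 3 \cdot 4 = 12$)
$\left(-102004 + \frac{-147379 - 133385}{-70889 + 162468}\right) \left(Q{\left(144 \right)} - 341208\right) = \left(-102004 + \frac{-147379 - 133385}{-70889 + 162468}\right) \left(12 - 341208\right) = \left(-102004 - \frac{280764}{91579}\right) \left(12 - 341208\right) = \left(-102004 - \frac{280764}{91579}\right) \left(-341196\right) = \left(- \frac{9341705080}{91579}\right) \left(-341196\right) = \frac{3187352406475680}{91579}$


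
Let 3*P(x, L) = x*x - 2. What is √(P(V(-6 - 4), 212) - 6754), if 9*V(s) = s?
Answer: 2*I*√1230963/27 ≈ 82.184*I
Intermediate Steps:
V(s) = s/9
P(x, L) = -⅔ + x²/3 (P(x, L) = (x*x - 2)/3 = (x² - 2)/3 = (-2 + x²)/3 = -⅔ + x²/3)
√(P(V(-6 - 4), 212) - 6754) = √((-⅔ + ((-6 - 4)/9)²/3) - 6754) = √((-⅔ + ((⅑)*(-10))²/3) - 6754) = √((-⅔ + (-10/9)²/3) - 6754) = √((-⅔ + (⅓)*(100/81)) - 6754) = √((-⅔ + 100/243) - 6754) = √(-62/243 - 6754) = √(-1641284/243) = 2*I*√1230963/27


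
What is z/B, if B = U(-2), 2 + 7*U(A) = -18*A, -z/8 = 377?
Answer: -10556/17 ≈ -620.94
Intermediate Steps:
z = -3016 (z = -8*377 = -3016)
U(A) = -2/7 - 18*A/7 (U(A) = -2/7 + (-18*A)/7 = -2/7 - 18*A/7)
B = 34/7 (B = -2/7 - 18/7*(-2) = -2/7 + 36/7 = 34/7 ≈ 4.8571)
z/B = -3016/34/7 = -3016*7/34 = -10556/17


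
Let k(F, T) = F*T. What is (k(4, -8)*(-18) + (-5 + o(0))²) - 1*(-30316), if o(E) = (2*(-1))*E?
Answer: 30917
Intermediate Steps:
o(E) = -2*E
(k(4, -8)*(-18) + (-5 + o(0))²) - 1*(-30316) = ((4*(-8))*(-18) + (-5 - 2*0)²) - 1*(-30316) = (-32*(-18) + (-5 + 0)²) + 30316 = (576 + (-5)²) + 30316 = (576 + 25) + 30316 = 601 + 30316 = 30917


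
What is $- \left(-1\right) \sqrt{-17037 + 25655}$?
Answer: $\sqrt{8618} \approx 92.833$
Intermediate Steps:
$- \left(-1\right) \sqrt{-17037 + 25655} = - \left(-1\right) \sqrt{8618} = \sqrt{8618}$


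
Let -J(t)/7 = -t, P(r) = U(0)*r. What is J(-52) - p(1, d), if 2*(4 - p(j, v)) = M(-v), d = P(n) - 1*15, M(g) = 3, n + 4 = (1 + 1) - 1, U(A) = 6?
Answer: -733/2 ≈ -366.50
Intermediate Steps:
n = -3 (n = -4 + ((1 + 1) - 1) = -4 + (2 - 1) = -4 + 1 = -3)
P(r) = 6*r
J(t) = 7*t (J(t) = -(-7)*t = 7*t)
d = -33 (d = 6*(-3) - 1*15 = -18 - 15 = -33)
p(j, v) = 5/2 (p(j, v) = 4 - ½*3 = 4 - 3/2 = 5/2)
J(-52) - p(1, d) = 7*(-52) - 1*5/2 = -364 - 5/2 = -733/2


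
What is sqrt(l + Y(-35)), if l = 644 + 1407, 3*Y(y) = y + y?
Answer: sqrt(18249)/3 ≈ 45.030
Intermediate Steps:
Y(y) = 2*y/3 (Y(y) = (y + y)/3 = (2*y)/3 = 2*y/3)
l = 2051
sqrt(l + Y(-35)) = sqrt(2051 + (2/3)*(-35)) = sqrt(2051 - 70/3) = sqrt(6083/3) = sqrt(18249)/3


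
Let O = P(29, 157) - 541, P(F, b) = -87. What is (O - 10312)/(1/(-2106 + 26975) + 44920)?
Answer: -272066860/1117115481 ≈ -0.24354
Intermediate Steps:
O = -628 (O = -87 - 541 = -628)
(O - 10312)/(1/(-2106 + 26975) + 44920) = (-628 - 10312)/(1/(-2106 + 26975) + 44920) = -10940/(1/24869 + 44920) = -10940/1117115481/24869 = -10940*24869/1117115481 = -272066860/1117115481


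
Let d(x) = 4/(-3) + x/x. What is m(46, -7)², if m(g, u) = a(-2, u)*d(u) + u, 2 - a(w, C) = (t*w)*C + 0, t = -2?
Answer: 289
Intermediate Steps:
a(w, C) = 2 + 2*C*w (a(w, C) = 2 - ((-2*w)*C + 0) = 2 - (-2*C*w + 0) = 2 - (-2)*C*w = 2 + 2*C*w)
d(x) = -⅓ (d(x) = 4*(-⅓) + 1 = -4/3 + 1 = -⅓)
m(g, u) = -⅔ + 7*u/3 (m(g, u) = (2 + 2*u*(-2))*(-⅓) + u = (2 - 4*u)*(-⅓) + u = (-⅔ + 4*u/3) + u = -⅔ + 7*u/3)
m(46, -7)² = (-⅔ + (7/3)*(-7))² = (-⅔ - 49/3)² = (-17)² = 289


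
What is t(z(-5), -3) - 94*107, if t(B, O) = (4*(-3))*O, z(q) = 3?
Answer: -10022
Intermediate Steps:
t(B, O) = -12*O
t(z(-5), -3) - 94*107 = -12*(-3) - 94*107 = 36 - 10058 = -10022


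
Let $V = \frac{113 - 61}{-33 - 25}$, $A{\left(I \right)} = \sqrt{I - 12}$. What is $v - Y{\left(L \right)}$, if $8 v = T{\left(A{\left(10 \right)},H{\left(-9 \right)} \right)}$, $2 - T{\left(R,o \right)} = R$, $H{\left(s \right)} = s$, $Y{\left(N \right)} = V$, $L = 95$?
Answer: $\frac{133}{116} - \frac{i \sqrt{2}}{8} \approx 1.1466 - 0.17678 i$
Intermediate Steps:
$A{\left(I \right)} = \sqrt{-12 + I}$
$V = - \frac{26}{29}$ ($V = \frac{52}{-58} = 52 \left(- \frac{1}{58}\right) = - \frac{26}{29} \approx -0.89655$)
$Y{\left(N \right)} = - \frac{26}{29}$
$T{\left(R,o \right)} = 2 - R$
$v = \frac{1}{4} - \frac{i \sqrt{2}}{8}$ ($v = \frac{2 - \sqrt{-12 + 10}}{8} = \frac{2 - \sqrt{-2}}{8} = \frac{2 - i \sqrt{2}}{8} = \frac{1}{4} - \frac{i \sqrt{2}}{8} \approx 0.25 - 0.17678 i$)
$v - Y{\left(L \right)} = \left(\frac{1}{4} - \frac{i \sqrt{2}}{8}\right) - - \frac{26}{29} = \left(\frac{1}{4} - \frac{i \sqrt{2}}{8}\right) + \frac{26}{29} = \frac{133}{116} - \frac{i \sqrt{2}}{8}$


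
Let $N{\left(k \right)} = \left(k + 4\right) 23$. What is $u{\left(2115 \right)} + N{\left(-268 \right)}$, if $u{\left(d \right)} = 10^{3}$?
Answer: $-5072$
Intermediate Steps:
$N{\left(k \right)} = 92 + 23 k$ ($N{\left(k \right)} = \left(4 + k\right) 23 = 92 + 23 k$)
$u{\left(d \right)} = 1000$
$u{\left(2115 \right)} + N{\left(-268 \right)} = 1000 + \left(92 + 23 \left(-268\right)\right) = 1000 + \left(92 - 6164\right) = 1000 - 6072 = -5072$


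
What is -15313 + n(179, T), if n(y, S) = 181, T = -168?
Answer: -15132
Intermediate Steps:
-15313 + n(179, T) = -15313 + 181 = -15132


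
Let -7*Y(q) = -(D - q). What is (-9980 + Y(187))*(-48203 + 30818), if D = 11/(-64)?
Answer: 77937285315/448 ≈ 1.7397e+8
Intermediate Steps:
D = -11/64 (D = 11*(-1/64) = -11/64 ≈ -0.17188)
Y(q) = -11/448 - q/7 (Y(q) = -(-1)*(-11/64 - q)/7 = -(11/64 + q)/7 = -11/448 - q/7)
(-9980 + Y(187))*(-48203 + 30818) = (-9980 + (-11/448 - ⅐*187))*(-48203 + 30818) = (-9980 + (-11/448 - 187/7))*(-17385) = (-9980 - 11979/448)*(-17385) = -4483019/448*(-17385) = 77937285315/448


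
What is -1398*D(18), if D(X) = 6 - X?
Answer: 16776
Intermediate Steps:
-1398*D(18) = -1398*(6 - 1*18) = -1398*(6 - 18) = -1398*(-12) = 16776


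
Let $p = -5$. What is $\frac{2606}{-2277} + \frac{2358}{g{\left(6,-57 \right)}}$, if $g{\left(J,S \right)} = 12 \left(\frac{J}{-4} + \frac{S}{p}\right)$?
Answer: $\frac{42589}{2277} \approx 18.704$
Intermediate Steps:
$g{\left(J,S \right)} = - 3 J - \frac{12 S}{5}$ ($g{\left(J,S \right)} = 12 \left(\frac{J}{-4} + \frac{S}{-5}\right) = 12 \left(J \left(- \frac{1}{4}\right) + S \left(- \frac{1}{5}\right)\right) = 12 \left(- \frac{J}{4} - \frac{S}{5}\right) = - 3 J - \frac{12 S}{5}$)
$\frac{2606}{-2277} + \frac{2358}{g{\left(6,-57 \right)}} = \frac{2606}{-2277} + \frac{2358}{\left(-3\right) 6 - - \frac{684}{5}} = 2606 \left(- \frac{1}{2277}\right) + \frac{2358}{-18 + \frac{684}{5}} = - \frac{2606}{2277} + \frac{2358}{\frac{594}{5}} = - \frac{2606}{2277} + 2358 \cdot \frac{5}{594} = - \frac{2606}{2277} + \frac{655}{33} = \frac{42589}{2277}$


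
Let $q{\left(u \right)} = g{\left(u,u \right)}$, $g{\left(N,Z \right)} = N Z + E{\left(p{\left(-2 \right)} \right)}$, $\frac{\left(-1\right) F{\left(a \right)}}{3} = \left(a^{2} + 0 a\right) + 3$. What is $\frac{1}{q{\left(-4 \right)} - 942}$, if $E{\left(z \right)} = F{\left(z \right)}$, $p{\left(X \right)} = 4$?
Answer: $- \frac{1}{983} \approx -0.0010173$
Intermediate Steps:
$F{\left(a \right)} = -9 - 3 a^{2}$ ($F{\left(a \right)} = - 3 \left(\left(a^{2} + 0 a\right) + 3\right) = - 3 \left(\left(a^{2} + 0\right) + 3\right) = - 3 \left(a^{2} + 3\right) = - 3 \left(3 + a^{2}\right) = -9 - 3 a^{2}$)
$E{\left(z \right)} = -9 - 3 z^{2}$
$g{\left(N,Z \right)} = -57 + N Z$ ($g{\left(N,Z \right)} = N Z - \left(9 + 3 \cdot 4^{2}\right) = N Z - 57 = -57 + N Z$)
$q{\left(u \right)} = -57 + u^{2}$ ($q{\left(u \right)} = -57 + u u = -57 + u^{2}$)
$\frac{1}{q{\left(-4 \right)} - 942} = \frac{1}{\left(-57 + \left(-4\right)^{2}\right) - 942} = \frac{1}{\left(-57 + 16\right) - 942} = \frac{1}{-41 - 942} = \frac{1}{-983} = - \frac{1}{983}$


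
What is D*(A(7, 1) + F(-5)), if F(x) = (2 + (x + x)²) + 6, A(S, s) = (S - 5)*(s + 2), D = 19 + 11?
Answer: 3420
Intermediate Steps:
D = 30
A(S, s) = (-5 + S)*(2 + s)
F(x) = 8 + 4*x² (F(x) = (2 + (2*x)²) + 6 = (2 + 4*x²) + 6 = 8 + 4*x²)
D*(A(7, 1) + F(-5)) = 30*((-10 - 5*1 + 2*7 + 7*1) + (8 + 4*(-5)²)) = 30*((-10 - 5 + 14 + 7) + (8 + 4*25)) = 30*(6 + (8 + 100)) = 30*(6 + 108) = 30*114 = 3420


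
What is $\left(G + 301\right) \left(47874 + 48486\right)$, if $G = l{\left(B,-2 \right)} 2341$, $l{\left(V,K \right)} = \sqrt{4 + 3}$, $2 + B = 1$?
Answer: $29004360 + 225578760 \sqrt{7} \approx 6.2583 \cdot 10^{8}$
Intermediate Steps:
$B = -1$ ($B = -2 + 1 = -1$)
$l{\left(V,K \right)} = \sqrt{7}$
$G = 2341 \sqrt{7}$ ($G = \sqrt{7} \cdot 2341 = 2341 \sqrt{7} \approx 6193.7$)
$\left(G + 301\right) \left(47874 + 48486\right) = \left(2341 \sqrt{7} + 301\right) \left(47874 + 48486\right) = \left(301 + 2341 \sqrt{7}\right) 96360 = 29004360 + 225578760 \sqrt{7}$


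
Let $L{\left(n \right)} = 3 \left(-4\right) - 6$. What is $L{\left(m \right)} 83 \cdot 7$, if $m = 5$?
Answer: $-10458$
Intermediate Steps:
$L{\left(n \right)} = -18$ ($L{\left(n \right)} = -12 - 6 = -18$)
$L{\left(m \right)} 83 \cdot 7 = \left(-18\right) 83 \cdot 7 = \left(-1494\right) 7 = -10458$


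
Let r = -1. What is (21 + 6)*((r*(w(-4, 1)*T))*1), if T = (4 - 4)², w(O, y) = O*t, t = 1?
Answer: 0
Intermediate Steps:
w(O, y) = O (w(O, y) = O*1 = O)
T = 0 (T = 0² = 0)
(21 + 6)*((r*(w(-4, 1)*T))*1) = (21 + 6)*(-(-4)*0*1) = 27*(-1*0*1) = 27*(0*1) = 27*0 = 0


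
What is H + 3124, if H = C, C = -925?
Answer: 2199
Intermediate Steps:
H = -925
H + 3124 = -925 + 3124 = 2199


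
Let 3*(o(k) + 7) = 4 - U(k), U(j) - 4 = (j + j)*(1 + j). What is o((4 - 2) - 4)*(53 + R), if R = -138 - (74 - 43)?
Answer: 2900/3 ≈ 966.67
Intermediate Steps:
R = -169 (R = -138 - 1*31 = -138 - 31 = -169)
U(j) = 4 + 2*j*(1 + j) (U(j) = 4 + (j + j)*(1 + j) = 4 + (2*j)*(1 + j) = 4 + 2*j*(1 + j))
o(k) = -7 - 2*k/3 - 2*k²/3 (o(k) = -7 + (4 - (4 + 2*k + 2*k²))/3 = -7 + (4 + (-4 - 2*k - 2*k²))/3 = -7 + (-2*k - 2*k²)/3 = -7 + (-2*k/3 - 2*k²/3) = -7 - 2*k/3 - 2*k²/3)
o((4 - 2) - 4)*(53 + R) = (-7 - 2*((4 - 2) - 4)/3 - 2*((4 - 2) - 4)²/3)*(53 - 169) = (-7 - 2*(2 - 4)/3 - 2*(2 - 4)²/3)*(-116) = (-7 - ⅔*(-2) - ⅔*(-2)²)*(-116) = (-7 + 4/3 - ⅔*4)*(-116) = (-7 + 4/3 - 8/3)*(-116) = -25/3*(-116) = 2900/3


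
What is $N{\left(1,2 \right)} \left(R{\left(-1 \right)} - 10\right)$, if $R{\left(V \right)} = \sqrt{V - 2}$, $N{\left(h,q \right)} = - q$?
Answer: $20 - 2 i \sqrt{3} \approx 20.0 - 3.4641 i$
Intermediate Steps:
$R{\left(V \right)} = \sqrt{-2 + V}$
$N{\left(1,2 \right)} \left(R{\left(-1 \right)} - 10\right) = \left(-1\right) 2 \left(\sqrt{-2 - 1} - 10\right) = - 2 \left(\sqrt{-3} - 10\right) = - 2 \left(i \sqrt{3} - 10\right) = - 2 \left(-10 + i \sqrt{3}\right) = 20 - 2 i \sqrt{3}$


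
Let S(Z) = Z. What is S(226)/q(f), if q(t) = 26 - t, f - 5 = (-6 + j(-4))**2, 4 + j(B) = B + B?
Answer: -226/303 ≈ -0.74587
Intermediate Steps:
j(B) = -4 + 2*B (j(B) = -4 + (B + B) = -4 + 2*B)
f = 329 (f = 5 + (-6 + (-4 + 2*(-4)))**2 = 5 + (-6 + (-4 - 8))**2 = 5 + (-6 - 12)**2 = 5 + (-18)**2 = 5 + 324 = 329)
S(226)/q(f) = 226/(26 - 1*329) = 226/(26 - 329) = 226/(-303) = 226*(-1/303) = -226/303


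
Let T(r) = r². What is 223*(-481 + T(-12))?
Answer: -75151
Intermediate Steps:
223*(-481 + T(-12)) = 223*(-481 + (-12)²) = 223*(-481 + 144) = 223*(-337) = -75151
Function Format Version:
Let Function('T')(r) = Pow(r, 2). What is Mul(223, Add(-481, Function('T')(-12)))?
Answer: -75151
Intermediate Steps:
Mul(223, Add(-481, Function('T')(-12))) = Mul(223, Add(-481, Pow(-12, 2))) = Mul(223, Add(-481, 144)) = Mul(223, -337) = -75151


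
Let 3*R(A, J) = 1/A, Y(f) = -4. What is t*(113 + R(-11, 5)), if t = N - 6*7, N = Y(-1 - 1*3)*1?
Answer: -171488/33 ≈ -5196.6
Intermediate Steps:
N = -4 (N = -4*1 = -4)
R(A, J) = 1/(3*A)
t = -46 (t = -4 - 6*7 = -4 - 42 = -46)
t*(113 + R(-11, 5)) = -46*(113 + (1/3)/(-11)) = -46*(113 + (1/3)*(-1/11)) = -46*(113 - 1/33) = -46*3728/33 = -171488/33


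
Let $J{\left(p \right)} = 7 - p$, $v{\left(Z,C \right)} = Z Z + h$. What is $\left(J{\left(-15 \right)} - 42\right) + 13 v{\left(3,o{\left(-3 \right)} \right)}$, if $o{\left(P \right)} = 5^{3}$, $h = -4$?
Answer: $45$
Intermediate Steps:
$o{\left(P \right)} = 125$
$v{\left(Z,C \right)} = -4 + Z^{2}$ ($v{\left(Z,C \right)} = Z Z - 4 = Z^{2} - 4 = -4 + Z^{2}$)
$\left(J{\left(-15 \right)} - 42\right) + 13 v{\left(3,o{\left(-3 \right)} \right)} = \left(\left(7 - -15\right) - 42\right) + 13 \left(-4 + 3^{2}\right) = \left(\left(7 + 15\right) - 42\right) + 13 \left(-4 + 9\right) = \left(22 - 42\right) + 13 \cdot 5 = -20 + 65 = 45$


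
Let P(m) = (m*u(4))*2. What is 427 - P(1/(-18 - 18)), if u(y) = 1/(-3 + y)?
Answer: 7687/18 ≈ 427.06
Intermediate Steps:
P(m) = 2*m (P(m) = (m/(-3 + 4))*2 = (m/1)*2 = (m*1)*2 = m*2 = 2*m)
427 - P(1/(-18 - 18)) = 427 - 2/(-18 - 18) = 427 - 2/(-36) = 427 - 2*(-1)/36 = 427 - 1*(-1/18) = 427 + 1/18 = 7687/18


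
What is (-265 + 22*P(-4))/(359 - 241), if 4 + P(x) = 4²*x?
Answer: -1761/118 ≈ -14.924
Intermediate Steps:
P(x) = -4 + 16*x (P(x) = -4 + 4²*x = -4 + 16*x)
(-265 + 22*P(-4))/(359 - 241) = (-265 + 22*(-4 + 16*(-4)))/(359 - 241) = (-265 + 22*(-4 - 64))/118 = (-265 + 22*(-68))*(1/118) = (-265 - 1496)*(1/118) = -1761*1/118 = -1761/118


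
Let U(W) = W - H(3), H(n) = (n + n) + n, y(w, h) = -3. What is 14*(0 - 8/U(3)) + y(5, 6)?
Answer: 47/3 ≈ 15.667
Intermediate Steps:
H(n) = 3*n (H(n) = 2*n + n = 3*n)
U(W) = -9 + W (U(W) = W - 3*3 = W - 1*9 = W - 9 = -9 + W)
14*(0 - 8/U(3)) + y(5, 6) = 14*(0 - 8/(-9 + 3)) - 3 = 14*(0 - 8/(-6)) - 3 = 14*(0 - 8*(-1)/6) - 3 = 14*(0 - 1*(-4/3)) - 3 = 14*(0 + 4/3) - 3 = 14*(4/3) - 3 = 56/3 - 3 = 47/3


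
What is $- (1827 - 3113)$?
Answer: $1286$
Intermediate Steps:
$- (1827 - 3113) = \left(-1\right) \left(-1286\right) = 1286$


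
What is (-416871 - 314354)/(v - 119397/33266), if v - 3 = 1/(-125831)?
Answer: 612166074757270/493239007 ≈ 1.2411e+6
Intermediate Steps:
v = 377492/125831 (v = 3 + 1/(-125831) = 3 - 1/125831 = 377492/125831 ≈ 3.0000)
(-416871 - 314354)/(v - 119397/33266) = (-416871 - 314354)/(377492/125831 - 119397/33266) = -731225/(377492/125831 - 119397*1/33266) = -731225/(377492/125831 - 119397/33266) = -731225/(-2466195035/4185894046) = -731225*(-4185894046/2466195035) = 612166074757270/493239007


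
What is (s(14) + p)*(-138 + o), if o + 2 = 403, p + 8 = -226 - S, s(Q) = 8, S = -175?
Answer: -13413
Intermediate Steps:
p = -59 (p = -8 + (-226 - 1*(-175)) = -8 + (-226 + 175) = -8 - 51 = -59)
o = 401 (o = -2 + 403 = 401)
(s(14) + p)*(-138 + o) = (8 - 59)*(-138 + 401) = -51*263 = -13413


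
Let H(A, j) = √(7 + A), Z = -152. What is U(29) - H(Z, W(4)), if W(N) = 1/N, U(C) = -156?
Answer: -156 - I*√145 ≈ -156.0 - 12.042*I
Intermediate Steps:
U(29) - H(Z, W(4)) = -156 - √(7 - 152) = -156 - √(-145) = -156 - I*√145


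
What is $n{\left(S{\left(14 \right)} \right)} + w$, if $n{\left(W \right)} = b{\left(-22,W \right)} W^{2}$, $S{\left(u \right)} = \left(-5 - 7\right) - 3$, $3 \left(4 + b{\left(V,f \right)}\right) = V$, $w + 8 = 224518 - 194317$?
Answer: $27643$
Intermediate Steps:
$w = 30193$ ($w = -8 + \left(224518 - 194317\right) = -8 + 30201 = 30193$)
$b{\left(V,f \right)} = -4 + \frac{V}{3}$
$S{\left(u \right)} = -15$ ($S{\left(u \right)} = -12 - 3 = -15$)
$n{\left(W \right)} = - \frac{34 W^{2}}{3}$ ($n{\left(W \right)} = \left(-4 + \frac{1}{3} \left(-22\right)\right) W^{2} = \left(-4 - \frac{22}{3}\right) W^{2} = - \frac{34 W^{2}}{3}$)
$n{\left(S{\left(14 \right)} \right)} + w = - \frac{34 \left(-15\right)^{2}}{3} + 30193 = \left(- \frac{34}{3}\right) 225 + 30193 = -2550 + 30193 = 27643$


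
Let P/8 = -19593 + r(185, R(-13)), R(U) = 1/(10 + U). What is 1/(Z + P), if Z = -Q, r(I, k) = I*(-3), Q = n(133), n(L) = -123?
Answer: -1/161061 ≈ -6.2088e-6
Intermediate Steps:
Q = -123
r(I, k) = -3*I
P = -161184 (P = 8*(-19593 - 3*185) = 8*(-19593 - 555) = 8*(-20148) = -161184)
Z = 123 (Z = -1*(-123) = 123)
1/(Z + P) = 1/(123 - 161184) = 1/(-161061) = -1/161061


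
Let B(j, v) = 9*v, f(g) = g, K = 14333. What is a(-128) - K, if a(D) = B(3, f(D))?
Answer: -15485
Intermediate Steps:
a(D) = 9*D
a(-128) - K = 9*(-128) - 1*14333 = -1152 - 14333 = -15485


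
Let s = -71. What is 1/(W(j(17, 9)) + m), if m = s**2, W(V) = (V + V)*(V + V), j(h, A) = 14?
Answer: 1/5825 ≈ 0.00017167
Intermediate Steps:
W(V) = 4*V**2 (W(V) = (2*V)*(2*V) = 4*V**2)
m = 5041 (m = (-71)**2 = 5041)
1/(W(j(17, 9)) + m) = 1/(4*14**2 + 5041) = 1/(4*196 + 5041) = 1/(784 + 5041) = 1/5825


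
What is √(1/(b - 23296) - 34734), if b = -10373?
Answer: I*√4374946294827/11223 ≈ 186.37*I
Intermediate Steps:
√(1/(b - 23296) - 34734) = √(1/(-10373 - 23296) - 34734) = √(1/(-33669) - 34734) = √(-1/33669 - 34734) = √(-1169459047/33669) = I*√4374946294827/11223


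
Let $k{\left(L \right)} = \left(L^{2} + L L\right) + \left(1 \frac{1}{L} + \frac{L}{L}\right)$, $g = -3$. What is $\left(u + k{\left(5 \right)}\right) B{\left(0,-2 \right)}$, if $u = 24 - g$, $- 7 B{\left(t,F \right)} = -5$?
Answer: $\frac{391}{7} \approx 55.857$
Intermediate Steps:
$B{\left(t,F \right)} = \frac{5}{7}$ ($B{\left(t,F \right)} = \left(- \frac{1}{7}\right) \left(-5\right) = \frac{5}{7}$)
$k{\left(L \right)} = 1 + \frac{1}{L} + 2 L^{2}$ ($k{\left(L \right)} = \left(L^{2} + L^{2}\right) + \left(\frac{1}{L} + 1\right) = 2 L^{2} + \left(1 + \frac{1}{L}\right) = 1 + \frac{1}{L} + 2 L^{2}$)
$u = 27$ ($u = 24 - -3 = 24 + 3 = 27$)
$\left(u + k{\left(5 \right)}\right) B{\left(0,-2 \right)} = \left(27 + \frac{1 + 5 + 2 \cdot 5^{3}}{5}\right) \frac{5}{7} = \left(27 + \frac{1 + 5 + 2 \cdot 125}{5}\right) \frac{5}{7} = \left(27 + \frac{1 + 5 + 250}{5}\right) \frac{5}{7} = \left(27 + \frac{1}{5} \cdot 256\right) \frac{5}{7} = \left(27 + \frac{256}{5}\right) \frac{5}{7} = \frac{391}{5} \cdot \frac{5}{7} = \frac{391}{7}$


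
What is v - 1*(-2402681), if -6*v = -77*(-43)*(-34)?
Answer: 7264330/3 ≈ 2.4214e+6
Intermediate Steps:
v = 56287/3 (v = -(-77*(-43))*(-34)/6 = -3311*(-34)/6 = -1/6*(-112574) = 56287/3 ≈ 18762.)
v - 1*(-2402681) = 56287/3 - 1*(-2402681) = 56287/3 + 2402681 = 7264330/3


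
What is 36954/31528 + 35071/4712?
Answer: 159980717/18569992 ≈ 8.6150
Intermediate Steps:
36954/31528 + 35071/4712 = 36954*(1/31528) + 35071*(1/4712) = 18477/15764 + 35071/4712 = 159980717/18569992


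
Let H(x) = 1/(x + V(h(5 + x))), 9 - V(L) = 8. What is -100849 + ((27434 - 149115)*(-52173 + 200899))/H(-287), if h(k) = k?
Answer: 5175778623267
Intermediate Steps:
V(L) = 1 (V(L) = 9 - 1*8 = 9 - 8 = 1)
H(x) = 1/(1 + x) (H(x) = 1/(x + 1) = 1/(1 + x))
-100849 + ((27434 - 149115)*(-52173 + 200899))/H(-287) = -100849 + ((27434 - 149115)*(-52173 + 200899))/(1/(1 - 287)) = -100849 + (-121681*148726)/(1/(-286)) = -100849 - 18097128406/(-1/286) = -100849 - 18097128406*(-286) = -100849 + 5175778724116 = 5175778623267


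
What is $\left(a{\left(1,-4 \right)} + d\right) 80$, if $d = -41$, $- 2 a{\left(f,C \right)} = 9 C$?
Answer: $-1840$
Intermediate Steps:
$a{\left(f,C \right)} = - \frac{9 C}{2}$
$\left(a{\left(1,-4 \right)} + d\right) 80 = \left(\left(- \frac{9}{2}\right) \left(-4\right) - 41\right) 80 = \left(18 - 41\right) 80 = \left(-23\right) 80 = -1840$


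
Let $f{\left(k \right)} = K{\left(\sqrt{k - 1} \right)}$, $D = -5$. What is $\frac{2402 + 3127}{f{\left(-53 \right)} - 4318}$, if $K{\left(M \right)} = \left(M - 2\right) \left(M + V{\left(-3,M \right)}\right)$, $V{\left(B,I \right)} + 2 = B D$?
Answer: $- \frac{1350919}{1074941} - \frac{20273 i \sqrt{6}}{2149882} \approx -1.2567 - 0.023098 i$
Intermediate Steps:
$V{\left(B,I \right)} = -2 - 5 B$ ($V{\left(B,I \right)} = -2 + B \left(-5\right) = -2 - 5 B$)
$K{\left(M \right)} = \left(-2 + M\right) \left(13 + M\right)$ ($K{\left(M \right)} = \left(M - 2\right) \left(M - -13\right) = \left(-2 + M\right) \left(M + \left(-2 + 15\right)\right) = \left(-2 + M\right) \left(M + 13\right) = \left(-2 + M\right) \left(13 + M\right)$)
$f{\left(k \right)} = -27 + k + 11 \sqrt{-1 + k}$ ($f{\left(k \right)} = -26 + \left(\sqrt{k - 1}\right)^{2} + 11 \sqrt{k - 1} = -26 + \left(\sqrt{-1 + k}\right)^{2} + 11 \sqrt{-1 + k} = -26 + \left(-1 + k\right) + 11 \sqrt{-1 + k} = -27 + k + 11 \sqrt{-1 + k}$)
$\frac{2402 + 3127}{f{\left(-53 \right)} - 4318} = \frac{2402 + 3127}{\left(-27 - 53 + 11 \sqrt{-1 - 53}\right) - 4318} = \frac{5529}{\left(-27 - 53 + 11 \sqrt{-54}\right) - 4318} = \frac{5529}{\left(-27 - 53 + 11 \cdot 3 i \sqrt{6}\right) - 4318} = \frac{5529}{\left(-27 - 53 + 33 i \sqrt{6}\right) - 4318} = \frac{5529}{\left(-80 + 33 i \sqrt{6}\right) - 4318} = \frac{5529}{-4398 + 33 i \sqrt{6}}$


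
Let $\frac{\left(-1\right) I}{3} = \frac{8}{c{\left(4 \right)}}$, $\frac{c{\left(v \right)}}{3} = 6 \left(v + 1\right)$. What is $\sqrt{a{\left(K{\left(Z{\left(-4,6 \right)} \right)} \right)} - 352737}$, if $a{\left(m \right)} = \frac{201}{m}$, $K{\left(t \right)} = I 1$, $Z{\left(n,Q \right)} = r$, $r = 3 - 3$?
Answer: $\frac{3 i \sqrt{157107}}{2} \approx 594.55 i$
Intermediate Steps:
$c{\left(v \right)} = 18 + 18 v$ ($c{\left(v \right)} = 3 \cdot 6 \left(v + 1\right) = 3 \cdot 6 \left(1 + v\right) = 3 \left(6 + 6 v\right) = 18 + 18 v$)
$r = 0$
$Z{\left(n,Q \right)} = 0$
$I = - \frac{4}{15}$ ($I = - 3 \frac{8}{18 + 18 \cdot 4} = - 3 \frac{8}{18 + 72} = - 3 \cdot \frac{8}{90} = - 3 \cdot 8 \cdot \frac{1}{90} = \left(-3\right) \frac{4}{45} = - \frac{4}{15} \approx -0.26667$)
$K{\left(t \right)} = - \frac{4}{15}$ ($K{\left(t \right)} = \left(- \frac{4}{15}\right) 1 = - \frac{4}{15}$)
$\sqrt{a{\left(K{\left(Z{\left(-4,6 \right)} \right)} \right)} - 352737} = \sqrt{\frac{201}{- \frac{4}{15}} - 352737} = \sqrt{201 \left(- \frac{15}{4}\right) - 352737} = \sqrt{- \frac{3015}{4} - 352737} = \sqrt{- \frac{1413963}{4}} = \frac{3 i \sqrt{157107}}{2}$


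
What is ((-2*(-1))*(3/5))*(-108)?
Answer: -648/5 ≈ -129.60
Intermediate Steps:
((-2*(-1))*(3/5))*(-108) = (2*(3*(⅕)))*(-108) = (2*(⅗))*(-108) = (6/5)*(-108) = -648/5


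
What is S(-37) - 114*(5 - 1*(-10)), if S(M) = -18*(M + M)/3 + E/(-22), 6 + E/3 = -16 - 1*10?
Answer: -13878/11 ≈ -1261.6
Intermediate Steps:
E = -96 (E = -18 + 3*(-16 - 1*10) = -18 + 3*(-16 - 10) = -18 + 3*(-26) = -18 - 78 = -96)
S(M) = 48/11 - 12*M (S(M) = -18*(M + M)/3 - 96/(-22) = -36*M*(⅓) - 96*(-1/22) = -36*M*(⅓) + 48/11 = -12*M + 48/11 = 48/11 - 12*M)
S(-37) - 114*(5 - 1*(-10)) = (48/11 - 12*(-37)) - 114*(5 - 1*(-10)) = (48/11 + 444) - 114*(5 + 10) = 4932/11 - 114*15 = 4932/11 - 1*1710 = 4932/11 - 1710 = -13878/11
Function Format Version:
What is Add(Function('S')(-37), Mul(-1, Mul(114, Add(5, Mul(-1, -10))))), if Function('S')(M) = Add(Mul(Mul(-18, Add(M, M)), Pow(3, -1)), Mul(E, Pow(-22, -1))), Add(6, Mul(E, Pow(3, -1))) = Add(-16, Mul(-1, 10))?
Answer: Rational(-13878, 11) ≈ -1261.6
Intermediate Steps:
E = -96 (E = Add(-18, Mul(3, Add(-16, Mul(-1, 10)))) = Add(-18, Mul(3, Add(-16, -10))) = Add(-18, Mul(3, -26)) = Add(-18, -78) = -96)
Function('S')(M) = Add(Rational(48, 11), Mul(-12, M)) (Function('S')(M) = Add(Mul(Mul(-18, Add(M, M)), Pow(3, -1)), Mul(-96, Pow(-22, -1))) = Add(Mul(Mul(-18, Mul(2, M)), Rational(1, 3)), Mul(-96, Rational(-1, 22))) = Add(Mul(Mul(-36, M), Rational(1, 3)), Rational(48, 11)) = Add(Mul(-12, M), Rational(48, 11)) = Add(Rational(48, 11), Mul(-12, M)))
Add(Function('S')(-37), Mul(-1, Mul(114, Add(5, Mul(-1, -10))))) = Add(Add(Rational(48, 11), Mul(-12, -37)), Mul(-1, Mul(114, Add(5, Mul(-1, -10))))) = Add(Add(Rational(48, 11), 444), Mul(-1, Mul(114, Add(5, 10)))) = Add(Rational(4932, 11), Mul(-1, Mul(114, 15))) = Add(Rational(4932, 11), Mul(-1, 1710)) = Add(Rational(4932, 11), -1710) = Rational(-13878, 11)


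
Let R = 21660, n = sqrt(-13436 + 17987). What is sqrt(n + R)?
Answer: sqrt(21660 + sqrt(4551)) ≈ 147.40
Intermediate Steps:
n = sqrt(4551) ≈ 67.461
sqrt(n + R) = sqrt(sqrt(4551) + 21660) = sqrt(21660 + sqrt(4551))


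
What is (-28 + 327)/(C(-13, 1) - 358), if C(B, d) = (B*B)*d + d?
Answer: -299/188 ≈ -1.5904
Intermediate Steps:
C(B, d) = d + d*B**2 (C(B, d) = B**2*d + d = d*B**2 + d = d + d*B**2)
(-28 + 327)/(C(-13, 1) - 358) = (-28 + 327)/(1*(1 + (-13)**2) - 358) = 299/(1*(1 + 169) - 358) = 299/(1*170 - 358) = 299/(170 - 358) = 299/(-188) = 299*(-1/188) = -299/188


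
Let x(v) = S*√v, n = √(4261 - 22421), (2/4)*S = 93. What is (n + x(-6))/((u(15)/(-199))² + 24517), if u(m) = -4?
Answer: 79202*I*(2*√1135 + 93*√6)/970897733 ≈ 0.02408*I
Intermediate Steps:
S = 186 (S = 2*93 = 186)
n = 4*I*√1135 (n = √(-18160) = 4*I*√1135 ≈ 134.76*I)
x(v) = 186*√v
(n + x(-6))/((u(15)/(-199))² + 24517) = (4*I*√1135 + 186*√(-6))/((-4/(-199))² + 24517) = (4*I*√1135 + 186*(I*√6))/((-4*(-1/199))² + 24517) = (4*I*√1135 + 186*I*√6)/((4/199)² + 24517) = (4*I*√1135 + 186*I*√6)/(16/39601 + 24517) = (4*I*√1135 + 186*I*√6)/(970897733/39601) = (4*I*√1135 + 186*I*√6)*(39601/970897733) = 158404*I*√1135/970897733 + 7365786*I*√6/970897733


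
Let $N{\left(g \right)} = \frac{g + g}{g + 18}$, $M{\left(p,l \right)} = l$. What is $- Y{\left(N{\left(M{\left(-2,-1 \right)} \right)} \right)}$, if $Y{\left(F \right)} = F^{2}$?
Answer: $- \frac{4}{289} \approx -0.013841$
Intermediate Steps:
$N{\left(g \right)} = \frac{2 g}{18 + g}$
$- Y{\left(N{\left(M{\left(-2,-1 \right)} \right)} \right)} = - \left(2 \left(-1\right) \frac{1}{18 - 1}\right)^{2} = - \left(2 \left(-1\right) \frac{1}{17}\right)^{2} = - \left(- \frac{2}{17}\right)^{2} = \left(-1\right) \frac{4}{289} = - \frac{4}{289}$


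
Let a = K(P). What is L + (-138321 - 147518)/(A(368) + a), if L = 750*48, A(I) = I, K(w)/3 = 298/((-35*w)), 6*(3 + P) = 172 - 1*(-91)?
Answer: 110957426575/3150236 ≈ 35222.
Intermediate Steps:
P = 245/6 (P = -3 + (172 - 1*(-91))/6 = -3 + (172 + 91)/6 = -3 + (⅙)*263 = -3 + 263/6 = 245/6 ≈ 40.833)
K(w) = -894/(35*w) (K(w) = 3*(298/((-35*w))) = 3*(298*(-1/(35*w))) = 3*(-298/(35*w)) = -894/(35*w))
a = -5364/8575 (a = -894/(35*245/6) = -894/35*6/245 = -5364/8575 ≈ -0.62554)
L = 36000
L + (-138321 - 147518)/(A(368) + a) = 36000 + (-138321 - 147518)/(368 - 5364/8575) = 36000 - 285839/3150236/8575 = 36000 - 285839*8575/3150236 = 36000 - 2451069425/3150236 = 110957426575/3150236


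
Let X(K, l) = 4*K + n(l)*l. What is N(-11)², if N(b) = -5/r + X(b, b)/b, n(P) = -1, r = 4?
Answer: 49/16 ≈ 3.0625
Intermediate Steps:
X(K, l) = -l + 4*K (X(K, l) = 4*K - l = -l + 4*K)
N(b) = 7/4 (N(b) = -5/4 + (-b + 4*b)/b = -5*¼ + (3*b)/b = -5/4 + 3 = 7/4)
N(-11)² = (7/4)² = 49/16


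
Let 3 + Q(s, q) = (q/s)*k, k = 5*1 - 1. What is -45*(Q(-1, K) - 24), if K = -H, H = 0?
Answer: 1215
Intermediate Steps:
k = 4 (k = 5 - 1 = 4)
K = 0 (K = -1*0 = 0)
Q(s, q) = -3 + 4*q/s (Q(s, q) = -3 + (q/s)*4 = -3 + 4*q/s)
-45*(Q(-1, K) - 24) = -45*((-3 + 4*0/(-1)) - 24) = -45*((-3 + 4*0*(-1)) - 24) = -45*((-3 + 0) - 24) = -45*(-3 - 24) = -45*(-27) = 1215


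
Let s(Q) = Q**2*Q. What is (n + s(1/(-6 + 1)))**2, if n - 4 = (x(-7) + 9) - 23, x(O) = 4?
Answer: 564001/15625 ≈ 36.096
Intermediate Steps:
s(Q) = Q**3
n = -6 (n = 4 + ((4 + 9) - 23) = 4 + (13 - 23) = 4 - 10 = -6)
(n + s(1/(-6 + 1)))**2 = (-6 + (1/(-6 + 1))**3)**2 = (-6 + (1/(-5))**3)**2 = (-6 + (-1/5)**3)**2 = (-6 - 1/125)**2 = (-751/125)**2 = 564001/15625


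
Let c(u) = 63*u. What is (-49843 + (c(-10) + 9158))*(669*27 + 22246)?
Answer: -1665366335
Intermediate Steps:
(-49843 + (c(-10) + 9158))*(669*27 + 22246) = (-49843 + (63*(-10) + 9158))*(669*27 + 22246) = (-49843 + (-630 + 9158))*(18063 + 22246) = (-49843 + 8528)*40309 = -41315*40309 = -1665366335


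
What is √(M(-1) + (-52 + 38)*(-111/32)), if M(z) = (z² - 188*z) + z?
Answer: √3785/4 ≈ 15.381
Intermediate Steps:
M(z) = z² - 187*z
√(M(-1) + (-52 + 38)*(-111/32)) = √(-(-187 - 1) + (-52 + 38)*(-111/32)) = √(-1*(-188) - (-1554)/32) = √(188 - 14*(-111/32)) = √(188 + 777/16) = √(3785/16) = √3785/4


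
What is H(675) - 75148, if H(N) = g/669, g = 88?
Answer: -50273924/669 ≈ -75148.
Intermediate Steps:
H(N) = 88/669
H(675) - 75148 = 88/669 - 75148 = -50273924/669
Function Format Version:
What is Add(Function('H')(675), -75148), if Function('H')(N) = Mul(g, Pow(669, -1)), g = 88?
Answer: Rational(-50273924, 669) ≈ -75148.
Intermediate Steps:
Function('H')(N) = Rational(88, 669) (Function('H')(N) = Mul(88, Pow(669, -1)) = Mul(88, Rational(1, 669)) = Rational(88, 669))
Add(Function('H')(675), -75148) = Add(Rational(88, 669), -75148) = Rational(-50273924, 669)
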